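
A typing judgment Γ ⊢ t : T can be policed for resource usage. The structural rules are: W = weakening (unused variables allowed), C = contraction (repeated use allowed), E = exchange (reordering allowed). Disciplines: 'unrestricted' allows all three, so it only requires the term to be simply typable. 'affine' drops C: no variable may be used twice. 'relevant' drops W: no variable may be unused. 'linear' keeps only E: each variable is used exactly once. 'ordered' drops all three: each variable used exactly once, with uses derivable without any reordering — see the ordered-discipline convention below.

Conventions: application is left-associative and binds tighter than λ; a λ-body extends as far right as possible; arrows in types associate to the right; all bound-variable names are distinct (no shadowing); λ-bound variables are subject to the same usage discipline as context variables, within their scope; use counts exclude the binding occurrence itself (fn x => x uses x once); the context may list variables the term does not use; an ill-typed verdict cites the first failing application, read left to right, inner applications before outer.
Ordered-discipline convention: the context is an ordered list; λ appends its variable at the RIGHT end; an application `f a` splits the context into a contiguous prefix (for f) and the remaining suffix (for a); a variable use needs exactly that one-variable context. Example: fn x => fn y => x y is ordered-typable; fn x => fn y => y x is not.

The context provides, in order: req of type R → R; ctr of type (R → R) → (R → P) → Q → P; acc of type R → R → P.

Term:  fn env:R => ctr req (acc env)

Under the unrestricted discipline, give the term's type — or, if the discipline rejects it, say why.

term : R → Q → P
variable uses: req=1; ctr=1; acc=1; env (bound)=1
left-to-right use order: ctr, req, acc, env
typing: the term checks, with type R → Q → P
summary: ordered ✗ | linear ✓ | affine ✓ | relevant ✓ | unrestricted ✓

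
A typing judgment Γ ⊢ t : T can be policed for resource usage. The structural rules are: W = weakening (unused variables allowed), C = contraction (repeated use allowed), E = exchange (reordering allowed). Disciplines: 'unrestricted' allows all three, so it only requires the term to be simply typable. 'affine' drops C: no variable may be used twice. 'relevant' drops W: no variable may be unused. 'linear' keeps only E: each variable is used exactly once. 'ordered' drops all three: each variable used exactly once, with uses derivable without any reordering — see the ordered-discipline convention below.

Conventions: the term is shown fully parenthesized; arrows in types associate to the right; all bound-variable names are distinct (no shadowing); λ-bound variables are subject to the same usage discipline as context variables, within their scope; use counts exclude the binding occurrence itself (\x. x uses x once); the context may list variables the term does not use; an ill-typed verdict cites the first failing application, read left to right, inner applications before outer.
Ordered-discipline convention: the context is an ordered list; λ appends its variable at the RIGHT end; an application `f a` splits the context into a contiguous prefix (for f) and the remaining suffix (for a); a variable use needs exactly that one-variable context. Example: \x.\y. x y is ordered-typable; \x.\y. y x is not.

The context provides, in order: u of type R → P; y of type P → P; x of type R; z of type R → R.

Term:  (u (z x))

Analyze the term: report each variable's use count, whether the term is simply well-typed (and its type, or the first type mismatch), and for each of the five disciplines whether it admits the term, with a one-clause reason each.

variable uses: u: 1, y: 0, x: 1, z: 1
order of uses: u, z, x
typing: well-typed at P
ordered: ✗ — y left unused
linear: ✗ — y left unused
affine: ✓ — at most one use each (u, y, x, z)
relevant: ✗ — y left unused
unrestricted: ✓ — typability at P is all that's needed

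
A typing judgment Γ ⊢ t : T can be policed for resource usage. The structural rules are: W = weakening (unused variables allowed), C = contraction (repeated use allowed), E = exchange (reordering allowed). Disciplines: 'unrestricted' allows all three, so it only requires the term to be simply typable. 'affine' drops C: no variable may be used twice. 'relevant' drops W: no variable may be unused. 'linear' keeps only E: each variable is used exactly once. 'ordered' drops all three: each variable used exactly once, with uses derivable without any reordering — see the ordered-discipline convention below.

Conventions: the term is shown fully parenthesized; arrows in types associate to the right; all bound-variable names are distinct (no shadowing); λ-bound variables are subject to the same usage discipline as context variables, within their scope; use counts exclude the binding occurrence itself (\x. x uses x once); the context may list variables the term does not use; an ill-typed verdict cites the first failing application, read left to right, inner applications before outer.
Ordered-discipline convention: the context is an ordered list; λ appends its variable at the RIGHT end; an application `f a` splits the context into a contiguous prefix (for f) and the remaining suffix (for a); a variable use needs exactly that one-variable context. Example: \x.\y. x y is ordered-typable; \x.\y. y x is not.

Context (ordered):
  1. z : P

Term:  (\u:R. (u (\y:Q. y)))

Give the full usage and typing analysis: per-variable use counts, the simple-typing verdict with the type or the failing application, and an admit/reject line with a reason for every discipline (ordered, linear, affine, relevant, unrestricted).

usage: z=0; u (λ-bound)=1; y (λ-bound)=1
use order (left to right): u, y
typing: ill-typed: applying a non-function (R)
ordered ✗ (fails simple typing)
linear ✗ (a type mismatch blocks all five)
affine ✗ (the type mismatch rejects it)
relevant ✗ (not simply typable)
unrestricted ✗ (fails simple typing)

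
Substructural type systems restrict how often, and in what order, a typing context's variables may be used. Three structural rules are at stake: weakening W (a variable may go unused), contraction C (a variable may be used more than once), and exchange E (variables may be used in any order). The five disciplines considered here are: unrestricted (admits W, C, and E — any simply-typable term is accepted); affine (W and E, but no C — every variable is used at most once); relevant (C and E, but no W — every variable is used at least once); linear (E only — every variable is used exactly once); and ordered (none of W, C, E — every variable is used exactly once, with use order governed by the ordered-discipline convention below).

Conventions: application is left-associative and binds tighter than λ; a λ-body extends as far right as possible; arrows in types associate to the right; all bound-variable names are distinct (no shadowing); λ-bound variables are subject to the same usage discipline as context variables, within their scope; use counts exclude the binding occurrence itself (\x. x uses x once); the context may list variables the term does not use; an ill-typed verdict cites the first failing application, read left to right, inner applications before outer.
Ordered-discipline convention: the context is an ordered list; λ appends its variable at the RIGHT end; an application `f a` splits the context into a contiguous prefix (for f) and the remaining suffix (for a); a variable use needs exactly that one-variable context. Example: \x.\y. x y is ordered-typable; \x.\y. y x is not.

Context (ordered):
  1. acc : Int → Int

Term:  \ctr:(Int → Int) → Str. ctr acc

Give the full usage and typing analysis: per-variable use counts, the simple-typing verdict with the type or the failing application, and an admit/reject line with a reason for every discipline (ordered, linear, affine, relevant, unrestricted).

use counts: acc ×1, ctr (λ-bound) ×1
left-to-right use order: ctr, acc
typing: ✓ — ((Int → Int) → Str) → Str
ordered: ✗, no ordered split (uses run ctr, acc)
linear: ✓, exactly-once usage across acc, ctr
affine: ✓, none of acc, ctr used more than once
relevant: ✓, none of acc, ctr goes unused
unrestricted: ✓, typability at ((Int → Int) → Str) → Str is all that's needed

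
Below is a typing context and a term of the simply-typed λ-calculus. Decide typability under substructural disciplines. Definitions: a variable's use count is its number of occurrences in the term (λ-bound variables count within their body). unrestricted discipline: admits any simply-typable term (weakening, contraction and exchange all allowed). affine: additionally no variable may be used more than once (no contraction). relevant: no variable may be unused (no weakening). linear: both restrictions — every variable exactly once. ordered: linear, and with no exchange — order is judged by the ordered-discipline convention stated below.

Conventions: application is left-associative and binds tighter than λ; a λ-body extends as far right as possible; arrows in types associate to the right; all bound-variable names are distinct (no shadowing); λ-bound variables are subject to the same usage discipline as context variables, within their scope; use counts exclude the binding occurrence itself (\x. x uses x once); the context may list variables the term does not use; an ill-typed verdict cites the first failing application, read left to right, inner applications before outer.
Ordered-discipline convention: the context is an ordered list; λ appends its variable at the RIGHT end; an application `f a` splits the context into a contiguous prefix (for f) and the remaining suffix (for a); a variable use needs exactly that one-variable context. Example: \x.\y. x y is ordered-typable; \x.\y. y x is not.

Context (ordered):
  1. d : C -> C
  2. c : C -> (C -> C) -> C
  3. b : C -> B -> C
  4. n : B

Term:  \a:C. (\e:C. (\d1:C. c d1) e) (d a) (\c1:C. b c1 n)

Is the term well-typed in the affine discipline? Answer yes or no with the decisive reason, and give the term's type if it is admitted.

yes — no duplicate uses among d, c, b, n, a, e, d1, c1; term : C -> C
usage: d: 1, c: 1, b: 1, n: 1, a (λ-bound): 1, e (λ-bound): 1, d1 (λ-bound): 1, c1 (λ-bound): 1
use order (left to right): c, d1, e, d, a, b, c1, n
typing: well-typed at C -> C
summary: ordered ✗, linear ✓, affine ✓, relevant ✓, unrestricted ✓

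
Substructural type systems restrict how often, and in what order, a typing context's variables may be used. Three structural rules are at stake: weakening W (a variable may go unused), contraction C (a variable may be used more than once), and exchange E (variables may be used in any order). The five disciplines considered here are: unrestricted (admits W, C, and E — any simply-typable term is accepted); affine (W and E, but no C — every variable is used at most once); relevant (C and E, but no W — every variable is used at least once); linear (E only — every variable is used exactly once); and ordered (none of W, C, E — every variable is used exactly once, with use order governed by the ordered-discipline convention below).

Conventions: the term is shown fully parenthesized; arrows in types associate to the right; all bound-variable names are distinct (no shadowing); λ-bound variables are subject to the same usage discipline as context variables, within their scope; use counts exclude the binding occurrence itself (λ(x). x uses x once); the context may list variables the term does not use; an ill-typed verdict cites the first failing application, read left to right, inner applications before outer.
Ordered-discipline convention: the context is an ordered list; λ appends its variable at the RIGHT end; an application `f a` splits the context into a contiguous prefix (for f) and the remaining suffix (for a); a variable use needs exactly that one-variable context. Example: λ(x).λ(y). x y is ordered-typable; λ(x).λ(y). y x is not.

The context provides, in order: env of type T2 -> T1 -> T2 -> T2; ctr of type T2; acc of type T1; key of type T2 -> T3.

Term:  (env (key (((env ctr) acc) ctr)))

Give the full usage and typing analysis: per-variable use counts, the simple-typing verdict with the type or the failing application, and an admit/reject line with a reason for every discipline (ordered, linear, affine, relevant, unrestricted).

variable uses: env: 2, ctr: 2, acc: 1, key: 1
order of uses: env, key, env, ctr, acc, ctr
typing: ill-typed: a function awaiting T2 gets T3
ordered ✗ (fails simple typing)
linear ✗ (a type mismatch blocks all five)
affine ✗ (the type mismatch rejects it)
relevant ✗ (not simply typable)
unrestricted ✗ (fails simple typing)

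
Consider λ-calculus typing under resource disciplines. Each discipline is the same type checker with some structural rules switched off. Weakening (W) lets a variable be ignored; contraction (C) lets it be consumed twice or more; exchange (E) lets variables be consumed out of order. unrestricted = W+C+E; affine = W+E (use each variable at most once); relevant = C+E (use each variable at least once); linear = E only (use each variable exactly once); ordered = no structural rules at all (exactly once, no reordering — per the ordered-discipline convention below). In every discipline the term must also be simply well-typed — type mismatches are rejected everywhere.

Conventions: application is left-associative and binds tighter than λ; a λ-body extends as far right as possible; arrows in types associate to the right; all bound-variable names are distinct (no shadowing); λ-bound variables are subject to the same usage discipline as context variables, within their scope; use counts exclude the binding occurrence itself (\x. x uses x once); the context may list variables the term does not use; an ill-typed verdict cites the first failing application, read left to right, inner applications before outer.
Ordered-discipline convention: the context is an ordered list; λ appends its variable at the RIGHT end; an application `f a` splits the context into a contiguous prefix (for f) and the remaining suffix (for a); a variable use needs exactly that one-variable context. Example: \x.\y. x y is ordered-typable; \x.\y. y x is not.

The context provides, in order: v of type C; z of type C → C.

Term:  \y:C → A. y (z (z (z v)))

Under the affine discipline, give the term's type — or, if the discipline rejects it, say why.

not well-typed under affine — repeated use of z ×3
variable uses: v: 1×; z: 3×; y [bound]: 1×
use order (left to right): y, z, z, z, v
typing: well-typed — term : (C → A) → A
summary: ordered ✗, linear ✗, affine ✗, relevant ✓, unrestricted ✓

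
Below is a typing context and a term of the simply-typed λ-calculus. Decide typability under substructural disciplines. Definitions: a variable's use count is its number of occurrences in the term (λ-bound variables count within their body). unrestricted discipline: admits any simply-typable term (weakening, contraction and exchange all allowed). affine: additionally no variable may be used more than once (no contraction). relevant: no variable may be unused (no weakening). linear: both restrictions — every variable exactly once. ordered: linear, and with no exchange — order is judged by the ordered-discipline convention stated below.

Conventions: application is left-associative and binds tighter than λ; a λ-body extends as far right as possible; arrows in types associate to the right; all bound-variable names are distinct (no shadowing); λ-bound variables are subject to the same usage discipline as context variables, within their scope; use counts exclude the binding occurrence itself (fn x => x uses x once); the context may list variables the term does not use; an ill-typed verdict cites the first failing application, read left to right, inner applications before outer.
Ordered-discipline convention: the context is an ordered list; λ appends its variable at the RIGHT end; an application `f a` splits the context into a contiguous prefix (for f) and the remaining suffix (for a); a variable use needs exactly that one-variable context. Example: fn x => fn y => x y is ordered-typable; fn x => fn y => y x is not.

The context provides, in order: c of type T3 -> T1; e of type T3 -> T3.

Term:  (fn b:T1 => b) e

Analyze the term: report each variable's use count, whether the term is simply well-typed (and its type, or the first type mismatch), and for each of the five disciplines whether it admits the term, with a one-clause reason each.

usage: c: 0×, e: 1×, b (λ-bound): 1×
left-to-right use order: b, e
typing: ill-typed: argument of type T3 -> T3 where T1 is required
ordered ✗ (fails simple typing)
linear ✗ (a type mismatch blocks all five)
affine ✗ (the type mismatch rejects it)
relevant ✗ (not simply typable)
unrestricted ✗ (fails simple typing)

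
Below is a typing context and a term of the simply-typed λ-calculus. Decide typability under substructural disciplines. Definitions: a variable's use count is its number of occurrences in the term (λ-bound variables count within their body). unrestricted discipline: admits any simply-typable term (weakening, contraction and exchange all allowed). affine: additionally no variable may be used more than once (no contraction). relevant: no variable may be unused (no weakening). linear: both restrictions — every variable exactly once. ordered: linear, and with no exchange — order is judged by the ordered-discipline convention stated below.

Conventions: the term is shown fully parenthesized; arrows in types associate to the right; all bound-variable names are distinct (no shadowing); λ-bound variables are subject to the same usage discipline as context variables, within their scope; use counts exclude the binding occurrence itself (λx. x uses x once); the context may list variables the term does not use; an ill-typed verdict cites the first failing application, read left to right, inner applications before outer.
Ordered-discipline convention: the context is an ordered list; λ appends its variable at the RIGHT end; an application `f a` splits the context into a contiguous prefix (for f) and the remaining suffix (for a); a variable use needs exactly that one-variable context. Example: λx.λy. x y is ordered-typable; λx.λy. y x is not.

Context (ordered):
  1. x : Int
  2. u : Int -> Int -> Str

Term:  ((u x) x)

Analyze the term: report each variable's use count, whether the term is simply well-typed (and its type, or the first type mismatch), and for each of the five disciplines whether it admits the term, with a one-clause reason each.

use counts: x ×2; u ×1
left-to-right use order: u, x, x
typing: ✓ — Str
ordered: ✗ — repeated use of x ×2
linear: ✗ — repeated use of x ×2
affine: ✗ — repeated use of x ×2
relevant: ✓ — every one of x, u appears
unrestricted: ✓ — typability at Str is all that's needed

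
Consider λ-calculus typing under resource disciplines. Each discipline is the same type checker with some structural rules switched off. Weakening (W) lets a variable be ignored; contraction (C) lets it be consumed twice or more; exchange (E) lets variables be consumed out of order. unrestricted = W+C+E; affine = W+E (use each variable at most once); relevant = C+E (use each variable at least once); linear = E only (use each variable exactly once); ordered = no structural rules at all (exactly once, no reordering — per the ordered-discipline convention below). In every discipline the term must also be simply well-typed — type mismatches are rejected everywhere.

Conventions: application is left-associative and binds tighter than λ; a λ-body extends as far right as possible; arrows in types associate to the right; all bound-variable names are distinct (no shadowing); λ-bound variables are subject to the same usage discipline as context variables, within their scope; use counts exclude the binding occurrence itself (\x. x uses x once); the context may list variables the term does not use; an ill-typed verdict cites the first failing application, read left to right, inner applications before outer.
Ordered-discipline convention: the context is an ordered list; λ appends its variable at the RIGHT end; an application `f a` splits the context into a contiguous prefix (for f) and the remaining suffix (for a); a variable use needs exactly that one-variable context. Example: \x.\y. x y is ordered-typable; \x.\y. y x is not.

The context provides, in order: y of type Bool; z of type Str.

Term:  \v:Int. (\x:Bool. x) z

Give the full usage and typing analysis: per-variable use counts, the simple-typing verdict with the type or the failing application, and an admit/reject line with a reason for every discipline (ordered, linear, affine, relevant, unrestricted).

variable uses: y ×0; z ×1; v [bound] ×0; x [bound] ×1
left-to-right use order: x, z
typing: ill-typed: a function awaiting Bool gets Str
ordered ✗ (not simply typable)
linear ✗ (fails simple typing)
affine ✗ (a type mismatch blocks all five)
relevant ✗ (the type mismatch rejects it)
unrestricted ✗ (not simply typable)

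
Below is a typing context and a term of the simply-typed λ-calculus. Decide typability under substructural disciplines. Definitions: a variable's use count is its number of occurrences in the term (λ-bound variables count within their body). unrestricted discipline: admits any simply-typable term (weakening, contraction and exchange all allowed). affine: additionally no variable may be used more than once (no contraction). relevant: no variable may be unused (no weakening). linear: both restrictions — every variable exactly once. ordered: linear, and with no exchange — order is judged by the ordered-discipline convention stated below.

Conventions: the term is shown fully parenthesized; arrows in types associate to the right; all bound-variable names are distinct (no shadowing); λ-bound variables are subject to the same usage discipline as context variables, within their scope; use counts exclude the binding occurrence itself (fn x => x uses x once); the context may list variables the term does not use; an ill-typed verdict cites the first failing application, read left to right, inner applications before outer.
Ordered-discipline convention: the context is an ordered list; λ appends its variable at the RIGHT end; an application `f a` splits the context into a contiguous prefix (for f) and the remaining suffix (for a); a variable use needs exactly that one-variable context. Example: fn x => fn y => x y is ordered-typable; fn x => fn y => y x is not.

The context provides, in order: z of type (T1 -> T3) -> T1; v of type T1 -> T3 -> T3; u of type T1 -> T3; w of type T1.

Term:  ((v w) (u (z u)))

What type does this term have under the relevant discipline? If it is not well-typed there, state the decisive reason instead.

term : T3
counts: z: 1×, v: 1×, u: 2×, w: 1×
uses in reading order: v, w, u, z, u
typing: well-typed at T3
summary: ordered ✗; linear ✗; affine ✗; relevant ✓; unrestricted ✓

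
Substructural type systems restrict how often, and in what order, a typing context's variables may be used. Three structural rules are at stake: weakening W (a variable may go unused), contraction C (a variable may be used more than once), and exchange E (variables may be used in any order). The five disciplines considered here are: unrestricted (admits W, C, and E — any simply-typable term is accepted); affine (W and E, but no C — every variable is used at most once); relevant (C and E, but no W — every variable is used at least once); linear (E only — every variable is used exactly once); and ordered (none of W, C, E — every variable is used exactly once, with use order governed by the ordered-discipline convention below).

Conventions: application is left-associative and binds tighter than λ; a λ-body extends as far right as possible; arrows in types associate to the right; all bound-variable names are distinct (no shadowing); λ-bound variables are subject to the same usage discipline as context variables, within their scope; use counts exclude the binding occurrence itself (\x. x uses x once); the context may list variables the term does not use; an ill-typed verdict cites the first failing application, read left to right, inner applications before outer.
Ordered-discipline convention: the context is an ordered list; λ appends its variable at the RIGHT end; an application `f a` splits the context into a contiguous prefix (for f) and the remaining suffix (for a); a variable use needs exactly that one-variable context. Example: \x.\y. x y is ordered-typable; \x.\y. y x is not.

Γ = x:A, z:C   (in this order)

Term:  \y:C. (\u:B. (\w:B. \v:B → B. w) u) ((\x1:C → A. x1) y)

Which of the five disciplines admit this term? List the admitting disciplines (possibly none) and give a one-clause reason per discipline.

admitting disciplines: none
usage: x ×0, z ×0, y (bound) ×1, u (bound) ×1, w (bound) ×1, v (bound) ×0, x1 (bound) ×1
order of uses: w, u, x1, y
typing: ill-typed: an application expects C → A but receives C
ordered ✗ (not simply typable)
linear ✗ (fails simple typing)
affine ✗ (a type mismatch blocks all five)
relevant ✗ (the type mismatch rejects it)
unrestricted ✗ (not simply typable)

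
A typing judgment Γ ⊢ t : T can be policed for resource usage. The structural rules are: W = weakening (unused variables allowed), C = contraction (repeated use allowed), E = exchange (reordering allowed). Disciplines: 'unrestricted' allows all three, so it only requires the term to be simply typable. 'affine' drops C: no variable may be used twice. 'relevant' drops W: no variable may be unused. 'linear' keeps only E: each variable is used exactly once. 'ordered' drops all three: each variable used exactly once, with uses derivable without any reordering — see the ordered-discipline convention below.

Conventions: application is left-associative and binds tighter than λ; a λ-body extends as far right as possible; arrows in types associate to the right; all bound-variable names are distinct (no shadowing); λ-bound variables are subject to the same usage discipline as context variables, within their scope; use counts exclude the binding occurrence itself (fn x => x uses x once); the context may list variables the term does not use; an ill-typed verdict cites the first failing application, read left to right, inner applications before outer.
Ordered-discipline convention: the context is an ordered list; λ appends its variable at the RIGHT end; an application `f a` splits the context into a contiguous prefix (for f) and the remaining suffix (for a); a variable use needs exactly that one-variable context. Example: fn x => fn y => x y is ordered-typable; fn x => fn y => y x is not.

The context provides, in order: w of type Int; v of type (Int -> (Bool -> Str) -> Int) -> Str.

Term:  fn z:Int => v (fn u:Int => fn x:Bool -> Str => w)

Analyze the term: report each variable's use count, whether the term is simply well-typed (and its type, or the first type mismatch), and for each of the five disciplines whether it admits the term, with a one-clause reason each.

counts: w: 1; v: 1; z (λ-bound): 0; u (λ-bound): 0; x (λ-bound): 0
order of uses: v, w
typing: the term checks, with type Int -> Str
ordered: ✗ — unused: z, u, x — weakening required
linear: ✗ — unused: z, u, x — weakening required
affine: ✓ — at most one use each (w, v, z, u, x)
relevant: ✗ — unused: z, u, x — weakening required
unrestricted: ✓ — simply typable at Int -> Str; W, C, E all held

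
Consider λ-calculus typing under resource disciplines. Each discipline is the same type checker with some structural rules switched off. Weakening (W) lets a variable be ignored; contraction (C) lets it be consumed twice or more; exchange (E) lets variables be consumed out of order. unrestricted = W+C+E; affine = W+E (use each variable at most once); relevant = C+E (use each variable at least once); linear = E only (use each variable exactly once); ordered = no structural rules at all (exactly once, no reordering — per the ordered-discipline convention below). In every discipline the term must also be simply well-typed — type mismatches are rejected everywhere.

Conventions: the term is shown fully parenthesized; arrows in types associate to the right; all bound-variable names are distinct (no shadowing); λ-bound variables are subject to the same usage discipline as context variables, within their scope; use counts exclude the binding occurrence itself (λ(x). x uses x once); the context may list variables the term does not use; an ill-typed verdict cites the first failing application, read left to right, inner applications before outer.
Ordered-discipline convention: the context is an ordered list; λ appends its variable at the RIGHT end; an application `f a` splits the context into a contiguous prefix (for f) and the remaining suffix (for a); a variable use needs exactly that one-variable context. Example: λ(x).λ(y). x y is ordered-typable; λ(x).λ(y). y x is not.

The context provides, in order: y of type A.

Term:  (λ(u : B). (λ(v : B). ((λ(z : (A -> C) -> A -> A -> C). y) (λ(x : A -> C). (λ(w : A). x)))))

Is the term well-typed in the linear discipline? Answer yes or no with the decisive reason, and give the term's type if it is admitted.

no — needs weakening: u, v, z, w unused
variable uses: y=1; u [bound]=0; v [bound]=0; z [bound]=0; x [bound]=1; w [bound]=0
use order (left to right): y, x
typing: well-typed at B -> B -> A
summary: ordered ✗ | linear ✗ | affine ✓ | relevant ✗ | unrestricted ✓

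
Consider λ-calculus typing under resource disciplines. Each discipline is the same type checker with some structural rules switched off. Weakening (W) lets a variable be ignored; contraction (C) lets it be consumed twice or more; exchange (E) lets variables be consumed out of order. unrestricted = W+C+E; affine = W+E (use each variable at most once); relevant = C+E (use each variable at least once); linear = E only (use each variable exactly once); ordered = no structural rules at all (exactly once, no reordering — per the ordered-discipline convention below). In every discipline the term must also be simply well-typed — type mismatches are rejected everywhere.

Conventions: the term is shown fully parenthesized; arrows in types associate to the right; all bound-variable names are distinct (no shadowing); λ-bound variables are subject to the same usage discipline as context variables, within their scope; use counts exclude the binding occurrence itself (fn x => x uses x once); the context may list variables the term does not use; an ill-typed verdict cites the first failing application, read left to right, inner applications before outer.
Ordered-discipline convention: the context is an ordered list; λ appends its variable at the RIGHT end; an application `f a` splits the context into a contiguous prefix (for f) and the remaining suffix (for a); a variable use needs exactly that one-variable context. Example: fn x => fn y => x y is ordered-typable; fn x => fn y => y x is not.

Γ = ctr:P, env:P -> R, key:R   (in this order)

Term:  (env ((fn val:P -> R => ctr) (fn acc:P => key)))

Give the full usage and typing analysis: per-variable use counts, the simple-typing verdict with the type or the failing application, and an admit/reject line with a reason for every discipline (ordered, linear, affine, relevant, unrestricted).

counts: ctr=1, env=1, key=1, val [bound]=0, acc [bound]=0
order of uses: env, ctr, key
typing: well-typed — term : R
ordered: ✗, unused: val, acc — weakening required
linear: ✗, unused: val, acc — weakening required
affine: ✓, no duplicate uses among ctr, env, key, val, acc
relevant: ✗, unused: val, acc — weakening required
unrestricted: ✓, typability at R is all that's needed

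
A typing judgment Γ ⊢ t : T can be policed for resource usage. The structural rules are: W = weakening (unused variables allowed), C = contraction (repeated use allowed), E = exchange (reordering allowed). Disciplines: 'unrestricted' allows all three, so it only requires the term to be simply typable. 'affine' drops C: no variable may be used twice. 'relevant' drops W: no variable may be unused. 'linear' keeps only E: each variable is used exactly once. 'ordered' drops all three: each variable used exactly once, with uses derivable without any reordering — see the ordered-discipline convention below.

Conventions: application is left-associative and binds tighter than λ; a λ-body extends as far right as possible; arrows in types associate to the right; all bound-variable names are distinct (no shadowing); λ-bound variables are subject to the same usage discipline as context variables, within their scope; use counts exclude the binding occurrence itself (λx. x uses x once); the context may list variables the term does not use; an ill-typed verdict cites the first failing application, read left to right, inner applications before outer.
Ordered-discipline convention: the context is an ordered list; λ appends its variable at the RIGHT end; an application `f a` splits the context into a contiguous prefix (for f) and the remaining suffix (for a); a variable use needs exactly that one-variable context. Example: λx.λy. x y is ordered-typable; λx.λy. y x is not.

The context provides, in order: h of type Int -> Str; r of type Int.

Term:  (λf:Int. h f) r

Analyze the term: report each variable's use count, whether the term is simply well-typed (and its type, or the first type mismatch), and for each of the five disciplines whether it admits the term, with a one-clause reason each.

usage: h: 1, r: 1, f (bound): 1
left-to-right use order: h, f, r
typing: ✓ — Str
ordered: ✓, single-use (h, r, f), ordered derivation ok
linear: ✓, h, r, f: one use apiece
affine: ✓, none of h, r, f used more than once
relevant: ✓, every one of h, r, f appears
unrestricted: ✓, type-checks (Str) and nothing is barred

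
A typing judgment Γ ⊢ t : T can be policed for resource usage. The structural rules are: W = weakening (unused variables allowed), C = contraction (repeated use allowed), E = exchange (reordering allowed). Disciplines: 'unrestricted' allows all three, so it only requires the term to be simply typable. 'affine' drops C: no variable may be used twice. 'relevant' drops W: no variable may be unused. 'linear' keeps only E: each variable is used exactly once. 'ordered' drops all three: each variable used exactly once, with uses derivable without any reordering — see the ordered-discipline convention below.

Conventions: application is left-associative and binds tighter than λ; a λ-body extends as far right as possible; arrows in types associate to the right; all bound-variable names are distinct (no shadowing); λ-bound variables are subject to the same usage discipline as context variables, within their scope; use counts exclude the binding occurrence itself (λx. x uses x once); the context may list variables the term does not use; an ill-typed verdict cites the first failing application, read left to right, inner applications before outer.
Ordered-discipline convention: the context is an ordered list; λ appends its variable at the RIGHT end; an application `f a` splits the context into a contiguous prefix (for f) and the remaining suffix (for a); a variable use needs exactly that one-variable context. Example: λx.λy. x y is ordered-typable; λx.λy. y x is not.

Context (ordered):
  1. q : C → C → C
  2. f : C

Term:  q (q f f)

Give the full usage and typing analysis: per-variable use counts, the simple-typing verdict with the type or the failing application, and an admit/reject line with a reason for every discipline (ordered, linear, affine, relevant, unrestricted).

use counts: q: 2; f: 2
use order (left to right): q, q, f, f
typing: well-typed at C → C
ordered: ✗ — repeated use of q ×2, f ×2
linear: ✗ — repeated use of q ×2, f ×2
affine: ✗ — repeated use of q ×2, f ×2
relevant: ✓ — none of q, f goes unused
unrestricted: ✓ — simply typable at C → C; W, C, E all held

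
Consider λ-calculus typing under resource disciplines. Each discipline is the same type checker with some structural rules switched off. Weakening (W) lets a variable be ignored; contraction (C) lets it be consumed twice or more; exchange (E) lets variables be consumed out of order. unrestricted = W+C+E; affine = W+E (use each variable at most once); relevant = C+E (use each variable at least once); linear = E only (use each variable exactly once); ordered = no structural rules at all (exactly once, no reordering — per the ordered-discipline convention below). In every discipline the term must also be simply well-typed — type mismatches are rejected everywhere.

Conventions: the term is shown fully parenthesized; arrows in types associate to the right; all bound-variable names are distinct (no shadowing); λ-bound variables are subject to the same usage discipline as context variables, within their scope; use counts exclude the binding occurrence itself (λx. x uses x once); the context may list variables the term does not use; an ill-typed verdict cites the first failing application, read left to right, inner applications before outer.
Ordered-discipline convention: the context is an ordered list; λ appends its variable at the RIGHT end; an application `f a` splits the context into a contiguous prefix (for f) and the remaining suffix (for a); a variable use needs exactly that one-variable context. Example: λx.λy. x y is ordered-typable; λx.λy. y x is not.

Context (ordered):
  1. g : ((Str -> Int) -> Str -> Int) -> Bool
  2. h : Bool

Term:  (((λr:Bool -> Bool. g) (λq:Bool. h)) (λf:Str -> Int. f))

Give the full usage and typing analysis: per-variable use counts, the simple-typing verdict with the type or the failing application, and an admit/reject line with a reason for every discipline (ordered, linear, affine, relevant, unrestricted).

usage: g: 1; h: 1; r (λ-bound): 0; q (λ-bound): 0; f (λ-bound): 1
uses in reading order: g, h, f
typing: ✓ — Bool
ordered: ✗, unused: r, q — weakening required
linear: ✗, unused: r, q — weakening required
affine: ✓, none of g, h, r, q, f used more than once
relevant: ✗, unused: r, q — weakening required
unrestricted: ✓, simply typable at Bool; W, C, E all held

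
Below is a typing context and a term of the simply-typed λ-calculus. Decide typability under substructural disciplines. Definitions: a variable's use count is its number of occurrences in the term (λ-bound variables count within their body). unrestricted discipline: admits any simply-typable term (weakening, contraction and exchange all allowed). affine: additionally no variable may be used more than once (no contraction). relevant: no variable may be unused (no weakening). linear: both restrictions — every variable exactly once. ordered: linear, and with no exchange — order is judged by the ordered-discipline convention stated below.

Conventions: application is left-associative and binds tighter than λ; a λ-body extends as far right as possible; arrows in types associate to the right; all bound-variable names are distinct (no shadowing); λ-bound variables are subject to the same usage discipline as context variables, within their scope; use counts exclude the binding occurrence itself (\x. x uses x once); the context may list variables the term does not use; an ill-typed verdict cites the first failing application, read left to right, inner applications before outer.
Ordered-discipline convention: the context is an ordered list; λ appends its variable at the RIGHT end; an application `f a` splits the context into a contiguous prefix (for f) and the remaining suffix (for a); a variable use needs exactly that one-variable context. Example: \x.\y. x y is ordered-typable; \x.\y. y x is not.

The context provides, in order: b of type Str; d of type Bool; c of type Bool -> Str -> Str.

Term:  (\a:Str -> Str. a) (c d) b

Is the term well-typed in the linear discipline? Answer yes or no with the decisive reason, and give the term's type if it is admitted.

yes — single use per variable (b, d, c, a); term : Str
usage: b ×1; d ×1; c ×1; a (λ-bound) ×1
order of uses: a, c, d, b
typing: well-typed at Str
all disciplines: ordered ✗; linear ✓; affine ✓; relevant ✓; unrestricted ✓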